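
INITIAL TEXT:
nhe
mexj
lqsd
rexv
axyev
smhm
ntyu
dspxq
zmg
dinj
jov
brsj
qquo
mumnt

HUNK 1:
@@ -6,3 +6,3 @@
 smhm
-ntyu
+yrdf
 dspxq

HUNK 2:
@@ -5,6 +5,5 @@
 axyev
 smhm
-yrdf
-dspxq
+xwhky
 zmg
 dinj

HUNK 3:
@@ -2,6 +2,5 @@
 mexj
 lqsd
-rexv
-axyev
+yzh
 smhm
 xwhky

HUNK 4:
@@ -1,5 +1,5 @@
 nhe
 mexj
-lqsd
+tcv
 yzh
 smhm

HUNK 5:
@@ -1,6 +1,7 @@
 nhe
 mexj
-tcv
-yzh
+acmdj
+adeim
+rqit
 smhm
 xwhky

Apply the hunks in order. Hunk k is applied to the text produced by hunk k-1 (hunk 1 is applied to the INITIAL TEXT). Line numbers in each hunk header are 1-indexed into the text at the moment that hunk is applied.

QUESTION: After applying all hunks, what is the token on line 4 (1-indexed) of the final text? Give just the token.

Answer: adeim

Derivation:
Hunk 1: at line 6 remove [ntyu] add [yrdf] -> 14 lines: nhe mexj lqsd rexv axyev smhm yrdf dspxq zmg dinj jov brsj qquo mumnt
Hunk 2: at line 5 remove [yrdf,dspxq] add [xwhky] -> 13 lines: nhe mexj lqsd rexv axyev smhm xwhky zmg dinj jov brsj qquo mumnt
Hunk 3: at line 2 remove [rexv,axyev] add [yzh] -> 12 lines: nhe mexj lqsd yzh smhm xwhky zmg dinj jov brsj qquo mumnt
Hunk 4: at line 1 remove [lqsd] add [tcv] -> 12 lines: nhe mexj tcv yzh smhm xwhky zmg dinj jov brsj qquo mumnt
Hunk 5: at line 1 remove [tcv,yzh] add [acmdj,adeim,rqit] -> 13 lines: nhe mexj acmdj adeim rqit smhm xwhky zmg dinj jov brsj qquo mumnt
Final line 4: adeim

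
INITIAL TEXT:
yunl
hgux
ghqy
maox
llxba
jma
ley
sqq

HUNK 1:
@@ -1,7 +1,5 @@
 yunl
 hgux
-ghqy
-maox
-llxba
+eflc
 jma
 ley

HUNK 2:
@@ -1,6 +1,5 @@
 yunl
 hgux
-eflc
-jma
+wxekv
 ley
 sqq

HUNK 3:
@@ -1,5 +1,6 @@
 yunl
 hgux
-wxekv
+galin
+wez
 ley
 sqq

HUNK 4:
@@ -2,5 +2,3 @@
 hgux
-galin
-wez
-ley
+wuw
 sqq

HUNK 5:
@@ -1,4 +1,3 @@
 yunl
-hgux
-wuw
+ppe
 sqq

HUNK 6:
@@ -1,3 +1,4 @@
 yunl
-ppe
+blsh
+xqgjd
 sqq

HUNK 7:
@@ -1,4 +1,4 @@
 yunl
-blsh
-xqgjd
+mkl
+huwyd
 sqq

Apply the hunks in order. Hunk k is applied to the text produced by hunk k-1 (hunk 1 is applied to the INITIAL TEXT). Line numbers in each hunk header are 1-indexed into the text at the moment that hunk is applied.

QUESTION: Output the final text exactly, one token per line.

Answer: yunl
mkl
huwyd
sqq

Derivation:
Hunk 1: at line 1 remove [ghqy,maox,llxba] add [eflc] -> 6 lines: yunl hgux eflc jma ley sqq
Hunk 2: at line 1 remove [eflc,jma] add [wxekv] -> 5 lines: yunl hgux wxekv ley sqq
Hunk 3: at line 1 remove [wxekv] add [galin,wez] -> 6 lines: yunl hgux galin wez ley sqq
Hunk 4: at line 2 remove [galin,wez,ley] add [wuw] -> 4 lines: yunl hgux wuw sqq
Hunk 5: at line 1 remove [hgux,wuw] add [ppe] -> 3 lines: yunl ppe sqq
Hunk 6: at line 1 remove [ppe] add [blsh,xqgjd] -> 4 lines: yunl blsh xqgjd sqq
Hunk 7: at line 1 remove [blsh,xqgjd] add [mkl,huwyd] -> 4 lines: yunl mkl huwyd sqq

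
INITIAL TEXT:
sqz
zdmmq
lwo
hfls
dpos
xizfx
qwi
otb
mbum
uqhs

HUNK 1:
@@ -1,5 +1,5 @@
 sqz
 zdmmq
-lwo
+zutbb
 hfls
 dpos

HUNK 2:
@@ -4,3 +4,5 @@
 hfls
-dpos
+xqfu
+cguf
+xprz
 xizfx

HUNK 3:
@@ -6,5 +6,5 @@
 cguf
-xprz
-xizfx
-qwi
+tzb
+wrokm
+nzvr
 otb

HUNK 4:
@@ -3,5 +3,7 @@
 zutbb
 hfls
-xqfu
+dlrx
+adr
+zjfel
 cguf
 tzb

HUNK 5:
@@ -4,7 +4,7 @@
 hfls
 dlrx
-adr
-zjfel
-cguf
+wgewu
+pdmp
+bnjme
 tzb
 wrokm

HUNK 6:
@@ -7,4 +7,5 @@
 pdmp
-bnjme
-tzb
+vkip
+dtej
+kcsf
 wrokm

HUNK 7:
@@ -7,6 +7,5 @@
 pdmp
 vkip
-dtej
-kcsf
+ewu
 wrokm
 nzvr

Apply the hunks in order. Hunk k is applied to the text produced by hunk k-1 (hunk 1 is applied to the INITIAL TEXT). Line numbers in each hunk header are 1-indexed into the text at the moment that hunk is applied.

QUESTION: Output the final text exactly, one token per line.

Answer: sqz
zdmmq
zutbb
hfls
dlrx
wgewu
pdmp
vkip
ewu
wrokm
nzvr
otb
mbum
uqhs

Derivation:
Hunk 1: at line 1 remove [lwo] add [zutbb] -> 10 lines: sqz zdmmq zutbb hfls dpos xizfx qwi otb mbum uqhs
Hunk 2: at line 4 remove [dpos] add [xqfu,cguf,xprz] -> 12 lines: sqz zdmmq zutbb hfls xqfu cguf xprz xizfx qwi otb mbum uqhs
Hunk 3: at line 6 remove [xprz,xizfx,qwi] add [tzb,wrokm,nzvr] -> 12 lines: sqz zdmmq zutbb hfls xqfu cguf tzb wrokm nzvr otb mbum uqhs
Hunk 4: at line 3 remove [xqfu] add [dlrx,adr,zjfel] -> 14 lines: sqz zdmmq zutbb hfls dlrx adr zjfel cguf tzb wrokm nzvr otb mbum uqhs
Hunk 5: at line 4 remove [adr,zjfel,cguf] add [wgewu,pdmp,bnjme] -> 14 lines: sqz zdmmq zutbb hfls dlrx wgewu pdmp bnjme tzb wrokm nzvr otb mbum uqhs
Hunk 6: at line 7 remove [bnjme,tzb] add [vkip,dtej,kcsf] -> 15 lines: sqz zdmmq zutbb hfls dlrx wgewu pdmp vkip dtej kcsf wrokm nzvr otb mbum uqhs
Hunk 7: at line 7 remove [dtej,kcsf] add [ewu] -> 14 lines: sqz zdmmq zutbb hfls dlrx wgewu pdmp vkip ewu wrokm nzvr otb mbum uqhs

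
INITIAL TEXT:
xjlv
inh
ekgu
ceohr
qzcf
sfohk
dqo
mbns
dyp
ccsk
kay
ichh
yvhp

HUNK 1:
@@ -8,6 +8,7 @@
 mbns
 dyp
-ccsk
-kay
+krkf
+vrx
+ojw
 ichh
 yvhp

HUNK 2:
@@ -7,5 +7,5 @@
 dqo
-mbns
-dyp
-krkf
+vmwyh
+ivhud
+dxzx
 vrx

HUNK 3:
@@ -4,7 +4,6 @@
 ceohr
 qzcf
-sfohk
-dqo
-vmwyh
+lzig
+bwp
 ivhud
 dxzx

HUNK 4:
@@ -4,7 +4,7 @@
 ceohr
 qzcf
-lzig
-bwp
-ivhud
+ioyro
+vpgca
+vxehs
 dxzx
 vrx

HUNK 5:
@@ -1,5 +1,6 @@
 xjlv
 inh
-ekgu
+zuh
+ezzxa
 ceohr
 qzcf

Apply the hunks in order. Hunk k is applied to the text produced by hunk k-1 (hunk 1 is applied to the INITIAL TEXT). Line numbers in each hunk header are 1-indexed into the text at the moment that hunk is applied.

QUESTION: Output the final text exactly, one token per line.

Answer: xjlv
inh
zuh
ezzxa
ceohr
qzcf
ioyro
vpgca
vxehs
dxzx
vrx
ojw
ichh
yvhp

Derivation:
Hunk 1: at line 8 remove [ccsk,kay] add [krkf,vrx,ojw] -> 14 lines: xjlv inh ekgu ceohr qzcf sfohk dqo mbns dyp krkf vrx ojw ichh yvhp
Hunk 2: at line 7 remove [mbns,dyp,krkf] add [vmwyh,ivhud,dxzx] -> 14 lines: xjlv inh ekgu ceohr qzcf sfohk dqo vmwyh ivhud dxzx vrx ojw ichh yvhp
Hunk 3: at line 4 remove [sfohk,dqo,vmwyh] add [lzig,bwp] -> 13 lines: xjlv inh ekgu ceohr qzcf lzig bwp ivhud dxzx vrx ojw ichh yvhp
Hunk 4: at line 4 remove [lzig,bwp,ivhud] add [ioyro,vpgca,vxehs] -> 13 lines: xjlv inh ekgu ceohr qzcf ioyro vpgca vxehs dxzx vrx ojw ichh yvhp
Hunk 5: at line 1 remove [ekgu] add [zuh,ezzxa] -> 14 lines: xjlv inh zuh ezzxa ceohr qzcf ioyro vpgca vxehs dxzx vrx ojw ichh yvhp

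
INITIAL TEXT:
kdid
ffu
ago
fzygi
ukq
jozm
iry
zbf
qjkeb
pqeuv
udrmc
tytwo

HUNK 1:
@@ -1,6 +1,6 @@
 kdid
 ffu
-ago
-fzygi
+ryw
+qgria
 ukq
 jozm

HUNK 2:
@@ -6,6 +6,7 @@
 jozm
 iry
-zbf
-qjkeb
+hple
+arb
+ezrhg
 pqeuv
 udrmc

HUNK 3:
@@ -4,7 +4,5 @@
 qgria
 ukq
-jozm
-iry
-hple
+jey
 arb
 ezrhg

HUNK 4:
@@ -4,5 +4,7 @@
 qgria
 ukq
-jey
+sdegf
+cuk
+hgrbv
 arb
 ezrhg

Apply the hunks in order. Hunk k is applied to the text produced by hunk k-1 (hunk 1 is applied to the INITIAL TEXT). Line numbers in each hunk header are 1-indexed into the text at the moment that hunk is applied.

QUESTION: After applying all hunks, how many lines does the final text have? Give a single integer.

Hunk 1: at line 1 remove [ago,fzygi] add [ryw,qgria] -> 12 lines: kdid ffu ryw qgria ukq jozm iry zbf qjkeb pqeuv udrmc tytwo
Hunk 2: at line 6 remove [zbf,qjkeb] add [hple,arb,ezrhg] -> 13 lines: kdid ffu ryw qgria ukq jozm iry hple arb ezrhg pqeuv udrmc tytwo
Hunk 3: at line 4 remove [jozm,iry,hple] add [jey] -> 11 lines: kdid ffu ryw qgria ukq jey arb ezrhg pqeuv udrmc tytwo
Hunk 4: at line 4 remove [jey] add [sdegf,cuk,hgrbv] -> 13 lines: kdid ffu ryw qgria ukq sdegf cuk hgrbv arb ezrhg pqeuv udrmc tytwo
Final line count: 13

Answer: 13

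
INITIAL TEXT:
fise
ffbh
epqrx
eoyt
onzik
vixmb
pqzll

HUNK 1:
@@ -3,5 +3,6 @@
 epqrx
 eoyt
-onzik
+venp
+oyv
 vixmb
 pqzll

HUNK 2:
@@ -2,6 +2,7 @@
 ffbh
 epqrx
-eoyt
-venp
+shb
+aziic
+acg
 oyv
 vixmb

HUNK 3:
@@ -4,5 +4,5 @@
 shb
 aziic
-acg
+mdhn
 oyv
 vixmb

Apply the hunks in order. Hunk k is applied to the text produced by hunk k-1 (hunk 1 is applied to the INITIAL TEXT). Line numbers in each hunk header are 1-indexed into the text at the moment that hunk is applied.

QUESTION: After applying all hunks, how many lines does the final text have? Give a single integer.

Answer: 9

Derivation:
Hunk 1: at line 3 remove [onzik] add [venp,oyv] -> 8 lines: fise ffbh epqrx eoyt venp oyv vixmb pqzll
Hunk 2: at line 2 remove [eoyt,venp] add [shb,aziic,acg] -> 9 lines: fise ffbh epqrx shb aziic acg oyv vixmb pqzll
Hunk 3: at line 4 remove [acg] add [mdhn] -> 9 lines: fise ffbh epqrx shb aziic mdhn oyv vixmb pqzll
Final line count: 9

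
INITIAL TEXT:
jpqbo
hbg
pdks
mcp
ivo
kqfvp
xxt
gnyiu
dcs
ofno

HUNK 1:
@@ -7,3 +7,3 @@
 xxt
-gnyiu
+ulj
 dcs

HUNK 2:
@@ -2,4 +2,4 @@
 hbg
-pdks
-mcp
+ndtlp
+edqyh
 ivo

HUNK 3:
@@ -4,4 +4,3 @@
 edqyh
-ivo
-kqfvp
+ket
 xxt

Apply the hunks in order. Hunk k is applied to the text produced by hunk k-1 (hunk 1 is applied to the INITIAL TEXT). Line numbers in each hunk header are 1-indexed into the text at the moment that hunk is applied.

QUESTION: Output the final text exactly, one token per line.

Hunk 1: at line 7 remove [gnyiu] add [ulj] -> 10 lines: jpqbo hbg pdks mcp ivo kqfvp xxt ulj dcs ofno
Hunk 2: at line 2 remove [pdks,mcp] add [ndtlp,edqyh] -> 10 lines: jpqbo hbg ndtlp edqyh ivo kqfvp xxt ulj dcs ofno
Hunk 3: at line 4 remove [ivo,kqfvp] add [ket] -> 9 lines: jpqbo hbg ndtlp edqyh ket xxt ulj dcs ofno

Answer: jpqbo
hbg
ndtlp
edqyh
ket
xxt
ulj
dcs
ofno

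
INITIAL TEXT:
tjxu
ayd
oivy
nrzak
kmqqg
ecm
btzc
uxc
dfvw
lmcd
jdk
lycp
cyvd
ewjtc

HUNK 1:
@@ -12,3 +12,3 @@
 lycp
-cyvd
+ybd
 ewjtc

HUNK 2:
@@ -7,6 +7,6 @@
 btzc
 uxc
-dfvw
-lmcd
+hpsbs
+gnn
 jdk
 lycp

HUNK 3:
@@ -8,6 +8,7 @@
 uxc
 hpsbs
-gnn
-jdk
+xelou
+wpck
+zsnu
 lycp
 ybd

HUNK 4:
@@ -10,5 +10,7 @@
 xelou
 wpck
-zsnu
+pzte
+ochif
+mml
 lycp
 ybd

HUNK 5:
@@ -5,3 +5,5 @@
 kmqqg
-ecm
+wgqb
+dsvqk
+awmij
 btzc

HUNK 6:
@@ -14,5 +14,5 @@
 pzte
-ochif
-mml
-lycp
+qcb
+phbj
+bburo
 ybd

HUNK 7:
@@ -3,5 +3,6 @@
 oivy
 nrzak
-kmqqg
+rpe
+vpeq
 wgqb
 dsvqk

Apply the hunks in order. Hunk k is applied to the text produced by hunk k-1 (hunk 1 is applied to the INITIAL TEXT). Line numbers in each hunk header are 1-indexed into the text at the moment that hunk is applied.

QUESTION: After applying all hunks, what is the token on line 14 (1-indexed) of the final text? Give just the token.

Hunk 1: at line 12 remove [cyvd] add [ybd] -> 14 lines: tjxu ayd oivy nrzak kmqqg ecm btzc uxc dfvw lmcd jdk lycp ybd ewjtc
Hunk 2: at line 7 remove [dfvw,lmcd] add [hpsbs,gnn] -> 14 lines: tjxu ayd oivy nrzak kmqqg ecm btzc uxc hpsbs gnn jdk lycp ybd ewjtc
Hunk 3: at line 8 remove [gnn,jdk] add [xelou,wpck,zsnu] -> 15 lines: tjxu ayd oivy nrzak kmqqg ecm btzc uxc hpsbs xelou wpck zsnu lycp ybd ewjtc
Hunk 4: at line 10 remove [zsnu] add [pzte,ochif,mml] -> 17 lines: tjxu ayd oivy nrzak kmqqg ecm btzc uxc hpsbs xelou wpck pzte ochif mml lycp ybd ewjtc
Hunk 5: at line 5 remove [ecm] add [wgqb,dsvqk,awmij] -> 19 lines: tjxu ayd oivy nrzak kmqqg wgqb dsvqk awmij btzc uxc hpsbs xelou wpck pzte ochif mml lycp ybd ewjtc
Hunk 6: at line 14 remove [ochif,mml,lycp] add [qcb,phbj,bburo] -> 19 lines: tjxu ayd oivy nrzak kmqqg wgqb dsvqk awmij btzc uxc hpsbs xelou wpck pzte qcb phbj bburo ybd ewjtc
Hunk 7: at line 3 remove [kmqqg] add [rpe,vpeq] -> 20 lines: tjxu ayd oivy nrzak rpe vpeq wgqb dsvqk awmij btzc uxc hpsbs xelou wpck pzte qcb phbj bburo ybd ewjtc
Final line 14: wpck

Answer: wpck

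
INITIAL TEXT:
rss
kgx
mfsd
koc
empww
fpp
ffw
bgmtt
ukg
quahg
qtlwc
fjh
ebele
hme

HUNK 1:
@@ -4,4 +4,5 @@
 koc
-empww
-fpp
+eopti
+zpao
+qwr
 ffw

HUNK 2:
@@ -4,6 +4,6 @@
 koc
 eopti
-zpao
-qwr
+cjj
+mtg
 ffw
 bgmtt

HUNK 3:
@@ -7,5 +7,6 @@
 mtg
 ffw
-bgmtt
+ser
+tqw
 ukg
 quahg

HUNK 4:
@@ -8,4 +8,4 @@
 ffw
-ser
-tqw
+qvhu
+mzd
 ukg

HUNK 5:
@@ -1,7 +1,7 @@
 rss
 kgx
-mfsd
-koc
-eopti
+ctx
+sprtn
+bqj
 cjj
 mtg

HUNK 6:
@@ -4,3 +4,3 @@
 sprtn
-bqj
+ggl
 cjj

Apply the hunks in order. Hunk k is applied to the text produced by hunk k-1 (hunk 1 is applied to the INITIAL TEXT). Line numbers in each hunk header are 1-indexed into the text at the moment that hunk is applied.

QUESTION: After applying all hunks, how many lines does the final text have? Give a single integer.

Answer: 16

Derivation:
Hunk 1: at line 4 remove [empww,fpp] add [eopti,zpao,qwr] -> 15 lines: rss kgx mfsd koc eopti zpao qwr ffw bgmtt ukg quahg qtlwc fjh ebele hme
Hunk 2: at line 4 remove [zpao,qwr] add [cjj,mtg] -> 15 lines: rss kgx mfsd koc eopti cjj mtg ffw bgmtt ukg quahg qtlwc fjh ebele hme
Hunk 3: at line 7 remove [bgmtt] add [ser,tqw] -> 16 lines: rss kgx mfsd koc eopti cjj mtg ffw ser tqw ukg quahg qtlwc fjh ebele hme
Hunk 4: at line 8 remove [ser,tqw] add [qvhu,mzd] -> 16 lines: rss kgx mfsd koc eopti cjj mtg ffw qvhu mzd ukg quahg qtlwc fjh ebele hme
Hunk 5: at line 1 remove [mfsd,koc,eopti] add [ctx,sprtn,bqj] -> 16 lines: rss kgx ctx sprtn bqj cjj mtg ffw qvhu mzd ukg quahg qtlwc fjh ebele hme
Hunk 6: at line 4 remove [bqj] add [ggl] -> 16 lines: rss kgx ctx sprtn ggl cjj mtg ffw qvhu mzd ukg quahg qtlwc fjh ebele hme
Final line count: 16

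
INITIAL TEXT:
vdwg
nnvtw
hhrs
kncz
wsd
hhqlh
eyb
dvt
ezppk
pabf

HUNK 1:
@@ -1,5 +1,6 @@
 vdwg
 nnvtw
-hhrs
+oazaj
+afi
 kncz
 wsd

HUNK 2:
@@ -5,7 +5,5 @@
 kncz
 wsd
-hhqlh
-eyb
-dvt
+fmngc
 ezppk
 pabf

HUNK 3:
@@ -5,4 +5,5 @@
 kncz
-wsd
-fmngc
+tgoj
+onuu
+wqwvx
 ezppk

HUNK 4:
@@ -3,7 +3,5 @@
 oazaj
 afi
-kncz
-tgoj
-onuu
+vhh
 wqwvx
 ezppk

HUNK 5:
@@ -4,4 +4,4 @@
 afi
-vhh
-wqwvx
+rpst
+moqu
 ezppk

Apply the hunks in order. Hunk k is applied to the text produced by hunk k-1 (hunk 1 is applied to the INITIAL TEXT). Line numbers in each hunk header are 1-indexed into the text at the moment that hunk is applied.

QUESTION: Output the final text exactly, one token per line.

Hunk 1: at line 1 remove [hhrs] add [oazaj,afi] -> 11 lines: vdwg nnvtw oazaj afi kncz wsd hhqlh eyb dvt ezppk pabf
Hunk 2: at line 5 remove [hhqlh,eyb,dvt] add [fmngc] -> 9 lines: vdwg nnvtw oazaj afi kncz wsd fmngc ezppk pabf
Hunk 3: at line 5 remove [wsd,fmngc] add [tgoj,onuu,wqwvx] -> 10 lines: vdwg nnvtw oazaj afi kncz tgoj onuu wqwvx ezppk pabf
Hunk 4: at line 3 remove [kncz,tgoj,onuu] add [vhh] -> 8 lines: vdwg nnvtw oazaj afi vhh wqwvx ezppk pabf
Hunk 5: at line 4 remove [vhh,wqwvx] add [rpst,moqu] -> 8 lines: vdwg nnvtw oazaj afi rpst moqu ezppk pabf

Answer: vdwg
nnvtw
oazaj
afi
rpst
moqu
ezppk
pabf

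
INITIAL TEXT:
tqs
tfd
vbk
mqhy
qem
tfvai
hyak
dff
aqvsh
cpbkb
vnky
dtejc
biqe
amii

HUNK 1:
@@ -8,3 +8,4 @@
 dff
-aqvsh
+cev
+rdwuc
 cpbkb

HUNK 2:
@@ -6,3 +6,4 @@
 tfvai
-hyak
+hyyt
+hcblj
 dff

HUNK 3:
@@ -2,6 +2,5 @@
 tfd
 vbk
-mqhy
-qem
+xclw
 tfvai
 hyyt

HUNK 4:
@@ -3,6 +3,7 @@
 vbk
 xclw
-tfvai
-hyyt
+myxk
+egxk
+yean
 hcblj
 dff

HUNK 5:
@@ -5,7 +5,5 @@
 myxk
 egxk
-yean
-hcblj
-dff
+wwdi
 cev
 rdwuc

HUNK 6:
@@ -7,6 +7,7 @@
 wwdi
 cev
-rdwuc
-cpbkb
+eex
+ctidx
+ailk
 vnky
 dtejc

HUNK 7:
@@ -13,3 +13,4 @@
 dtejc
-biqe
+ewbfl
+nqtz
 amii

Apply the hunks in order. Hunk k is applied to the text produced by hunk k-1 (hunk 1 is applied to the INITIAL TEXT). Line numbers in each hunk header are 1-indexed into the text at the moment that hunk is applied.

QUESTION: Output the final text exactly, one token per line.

Answer: tqs
tfd
vbk
xclw
myxk
egxk
wwdi
cev
eex
ctidx
ailk
vnky
dtejc
ewbfl
nqtz
amii

Derivation:
Hunk 1: at line 8 remove [aqvsh] add [cev,rdwuc] -> 15 lines: tqs tfd vbk mqhy qem tfvai hyak dff cev rdwuc cpbkb vnky dtejc biqe amii
Hunk 2: at line 6 remove [hyak] add [hyyt,hcblj] -> 16 lines: tqs tfd vbk mqhy qem tfvai hyyt hcblj dff cev rdwuc cpbkb vnky dtejc biqe amii
Hunk 3: at line 2 remove [mqhy,qem] add [xclw] -> 15 lines: tqs tfd vbk xclw tfvai hyyt hcblj dff cev rdwuc cpbkb vnky dtejc biqe amii
Hunk 4: at line 3 remove [tfvai,hyyt] add [myxk,egxk,yean] -> 16 lines: tqs tfd vbk xclw myxk egxk yean hcblj dff cev rdwuc cpbkb vnky dtejc biqe amii
Hunk 5: at line 5 remove [yean,hcblj,dff] add [wwdi] -> 14 lines: tqs tfd vbk xclw myxk egxk wwdi cev rdwuc cpbkb vnky dtejc biqe amii
Hunk 6: at line 7 remove [rdwuc,cpbkb] add [eex,ctidx,ailk] -> 15 lines: tqs tfd vbk xclw myxk egxk wwdi cev eex ctidx ailk vnky dtejc biqe amii
Hunk 7: at line 13 remove [biqe] add [ewbfl,nqtz] -> 16 lines: tqs tfd vbk xclw myxk egxk wwdi cev eex ctidx ailk vnky dtejc ewbfl nqtz amii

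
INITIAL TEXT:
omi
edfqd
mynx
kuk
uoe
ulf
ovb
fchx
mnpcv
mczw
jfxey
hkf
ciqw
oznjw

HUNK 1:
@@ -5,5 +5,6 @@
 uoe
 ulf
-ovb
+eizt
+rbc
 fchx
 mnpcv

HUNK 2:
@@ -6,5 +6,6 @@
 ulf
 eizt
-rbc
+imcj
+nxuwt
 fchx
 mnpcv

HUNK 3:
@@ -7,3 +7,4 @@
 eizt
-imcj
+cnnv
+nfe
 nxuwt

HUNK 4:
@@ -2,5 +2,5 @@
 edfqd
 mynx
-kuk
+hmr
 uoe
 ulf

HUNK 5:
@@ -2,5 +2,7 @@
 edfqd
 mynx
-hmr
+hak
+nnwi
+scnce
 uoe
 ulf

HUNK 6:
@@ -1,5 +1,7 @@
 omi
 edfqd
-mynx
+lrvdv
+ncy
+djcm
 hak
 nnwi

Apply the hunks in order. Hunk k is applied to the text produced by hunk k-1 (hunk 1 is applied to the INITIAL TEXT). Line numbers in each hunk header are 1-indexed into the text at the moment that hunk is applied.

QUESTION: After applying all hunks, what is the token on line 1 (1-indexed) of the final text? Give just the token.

Hunk 1: at line 5 remove [ovb] add [eizt,rbc] -> 15 lines: omi edfqd mynx kuk uoe ulf eizt rbc fchx mnpcv mczw jfxey hkf ciqw oznjw
Hunk 2: at line 6 remove [rbc] add [imcj,nxuwt] -> 16 lines: omi edfqd mynx kuk uoe ulf eizt imcj nxuwt fchx mnpcv mczw jfxey hkf ciqw oznjw
Hunk 3: at line 7 remove [imcj] add [cnnv,nfe] -> 17 lines: omi edfqd mynx kuk uoe ulf eizt cnnv nfe nxuwt fchx mnpcv mczw jfxey hkf ciqw oznjw
Hunk 4: at line 2 remove [kuk] add [hmr] -> 17 lines: omi edfqd mynx hmr uoe ulf eizt cnnv nfe nxuwt fchx mnpcv mczw jfxey hkf ciqw oznjw
Hunk 5: at line 2 remove [hmr] add [hak,nnwi,scnce] -> 19 lines: omi edfqd mynx hak nnwi scnce uoe ulf eizt cnnv nfe nxuwt fchx mnpcv mczw jfxey hkf ciqw oznjw
Hunk 6: at line 1 remove [mynx] add [lrvdv,ncy,djcm] -> 21 lines: omi edfqd lrvdv ncy djcm hak nnwi scnce uoe ulf eizt cnnv nfe nxuwt fchx mnpcv mczw jfxey hkf ciqw oznjw
Final line 1: omi

Answer: omi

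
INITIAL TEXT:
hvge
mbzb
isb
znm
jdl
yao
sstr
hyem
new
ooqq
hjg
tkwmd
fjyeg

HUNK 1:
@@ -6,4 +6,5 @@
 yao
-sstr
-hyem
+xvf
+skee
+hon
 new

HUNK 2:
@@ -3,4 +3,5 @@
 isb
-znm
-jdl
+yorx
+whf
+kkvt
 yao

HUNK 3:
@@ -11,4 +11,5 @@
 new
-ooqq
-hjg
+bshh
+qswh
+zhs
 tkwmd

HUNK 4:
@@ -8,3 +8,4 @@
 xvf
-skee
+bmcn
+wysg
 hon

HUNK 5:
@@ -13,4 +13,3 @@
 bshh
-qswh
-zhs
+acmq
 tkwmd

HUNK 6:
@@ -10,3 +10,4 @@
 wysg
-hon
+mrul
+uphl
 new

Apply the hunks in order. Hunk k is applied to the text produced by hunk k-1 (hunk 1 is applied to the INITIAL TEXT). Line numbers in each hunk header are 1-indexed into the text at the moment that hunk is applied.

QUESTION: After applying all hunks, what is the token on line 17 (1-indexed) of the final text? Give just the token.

Answer: fjyeg

Derivation:
Hunk 1: at line 6 remove [sstr,hyem] add [xvf,skee,hon] -> 14 lines: hvge mbzb isb znm jdl yao xvf skee hon new ooqq hjg tkwmd fjyeg
Hunk 2: at line 3 remove [znm,jdl] add [yorx,whf,kkvt] -> 15 lines: hvge mbzb isb yorx whf kkvt yao xvf skee hon new ooqq hjg tkwmd fjyeg
Hunk 3: at line 11 remove [ooqq,hjg] add [bshh,qswh,zhs] -> 16 lines: hvge mbzb isb yorx whf kkvt yao xvf skee hon new bshh qswh zhs tkwmd fjyeg
Hunk 4: at line 8 remove [skee] add [bmcn,wysg] -> 17 lines: hvge mbzb isb yorx whf kkvt yao xvf bmcn wysg hon new bshh qswh zhs tkwmd fjyeg
Hunk 5: at line 13 remove [qswh,zhs] add [acmq] -> 16 lines: hvge mbzb isb yorx whf kkvt yao xvf bmcn wysg hon new bshh acmq tkwmd fjyeg
Hunk 6: at line 10 remove [hon] add [mrul,uphl] -> 17 lines: hvge mbzb isb yorx whf kkvt yao xvf bmcn wysg mrul uphl new bshh acmq tkwmd fjyeg
Final line 17: fjyeg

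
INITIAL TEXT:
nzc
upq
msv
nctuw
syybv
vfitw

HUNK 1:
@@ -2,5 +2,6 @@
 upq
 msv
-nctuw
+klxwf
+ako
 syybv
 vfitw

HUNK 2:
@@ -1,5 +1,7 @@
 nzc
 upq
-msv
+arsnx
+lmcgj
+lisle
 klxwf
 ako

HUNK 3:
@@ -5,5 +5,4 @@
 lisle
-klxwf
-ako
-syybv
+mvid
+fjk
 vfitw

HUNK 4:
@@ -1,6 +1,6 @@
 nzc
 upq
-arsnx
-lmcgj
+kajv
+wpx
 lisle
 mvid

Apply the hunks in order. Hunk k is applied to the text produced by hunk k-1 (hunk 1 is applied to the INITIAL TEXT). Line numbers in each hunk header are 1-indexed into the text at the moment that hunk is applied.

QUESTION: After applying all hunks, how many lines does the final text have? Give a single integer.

Answer: 8

Derivation:
Hunk 1: at line 2 remove [nctuw] add [klxwf,ako] -> 7 lines: nzc upq msv klxwf ako syybv vfitw
Hunk 2: at line 1 remove [msv] add [arsnx,lmcgj,lisle] -> 9 lines: nzc upq arsnx lmcgj lisle klxwf ako syybv vfitw
Hunk 3: at line 5 remove [klxwf,ako,syybv] add [mvid,fjk] -> 8 lines: nzc upq arsnx lmcgj lisle mvid fjk vfitw
Hunk 4: at line 1 remove [arsnx,lmcgj] add [kajv,wpx] -> 8 lines: nzc upq kajv wpx lisle mvid fjk vfitw
Final line count: 8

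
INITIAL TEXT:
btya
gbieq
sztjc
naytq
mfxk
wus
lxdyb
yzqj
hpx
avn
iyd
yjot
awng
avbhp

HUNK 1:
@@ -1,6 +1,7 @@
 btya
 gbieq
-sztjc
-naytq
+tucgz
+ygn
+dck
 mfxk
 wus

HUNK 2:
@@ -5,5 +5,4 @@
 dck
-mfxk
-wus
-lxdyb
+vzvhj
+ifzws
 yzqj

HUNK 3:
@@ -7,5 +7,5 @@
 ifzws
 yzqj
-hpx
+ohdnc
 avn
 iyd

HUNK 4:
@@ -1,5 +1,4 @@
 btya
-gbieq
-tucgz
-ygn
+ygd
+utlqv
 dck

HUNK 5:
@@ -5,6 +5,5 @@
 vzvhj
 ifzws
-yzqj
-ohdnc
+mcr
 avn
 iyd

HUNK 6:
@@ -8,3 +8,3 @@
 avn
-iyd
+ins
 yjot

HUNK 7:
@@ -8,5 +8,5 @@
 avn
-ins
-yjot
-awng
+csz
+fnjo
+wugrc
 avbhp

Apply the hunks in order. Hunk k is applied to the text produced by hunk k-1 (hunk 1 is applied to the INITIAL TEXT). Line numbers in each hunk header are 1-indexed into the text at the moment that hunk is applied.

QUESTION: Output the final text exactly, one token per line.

Hunk 1: at line 1 remove [sztjc,naytq] add [tucgz,ygn,dck] -> 15 lines: btya gbieq tucgz ygn dck mfxk wus lxdyb yzqj hpx avn iyd yjot awng avbhp
Hunk 2: at line 5 remove [mfxk,wus,lxdyb] add [vzvhj,ifzws] -> 14 lines: btya gbieq tucgz ygn dck vzvhj ifzws yzqj hpx avn iyd yjot awng avbhp
Hunk 3: at line 7 remove [hpx] add [ohdnc] -> 14 lines: btya gbieq tucgz ygn dck vzvhj ifzws yzqj ohdnc avn iyd yjot awng avbhp
Hunk 4: at line 1 remove [gbieq,tucgz,ygn] add [ygd,utlqv] -> 13 lines: btya ygd utlqv dck vzvhj ifzws yzqj ohdnc avn iyd yjot awng avbhp
Hunk 5: at line 5 remove [yzqj,ohdnc] add [mcr] -> 12 lines: btya ygd utlqv dck vzvhj ifzws mcr avn iyd yjot awng avbhp
Hunk 6: at line 8 remove [iyd] add [ins] -> 12 lines: btya ygd utlqv dck vzvhj ifzws mcr avn ins yjot awng avbhp
Hunk 7: at line 8 remove [ins,yjot,awng] add [csz,fnjo,wugrc] -> 12 lines: btya ygd utlqv dck vzvhj ifzws mcr avn csz fnjo wugrc avbhp

Answer: btya
ygd
utlqv
dck
vzvhj
ifzws
mcr
avn
csz
fnjo
wugrc
avbhp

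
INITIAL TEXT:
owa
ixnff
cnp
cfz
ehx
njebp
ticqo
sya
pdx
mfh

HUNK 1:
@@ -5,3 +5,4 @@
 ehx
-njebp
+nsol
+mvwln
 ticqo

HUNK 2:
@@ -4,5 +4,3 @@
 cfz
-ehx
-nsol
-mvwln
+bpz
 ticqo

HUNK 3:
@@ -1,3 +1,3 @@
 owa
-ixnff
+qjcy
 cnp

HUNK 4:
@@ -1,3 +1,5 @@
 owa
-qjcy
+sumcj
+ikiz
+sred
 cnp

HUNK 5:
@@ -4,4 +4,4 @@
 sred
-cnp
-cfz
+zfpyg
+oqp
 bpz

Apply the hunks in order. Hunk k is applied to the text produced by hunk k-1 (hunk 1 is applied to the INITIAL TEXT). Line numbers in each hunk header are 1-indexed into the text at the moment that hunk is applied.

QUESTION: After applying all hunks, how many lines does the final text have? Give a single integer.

Answer: 11

Derivation:
Hunk 1: at line 5 remove [njebp] add [nsol,mvwln] -> 11 lines: owa ixnff cnp cfz ehx nsol mvwln ticqo sya pdx mfh
Hunk 2: at line 4 remove [ehx,nsol,mvwln] add [bpz] -> 9 lines: owa ixnff cnp cfz bpz ticqo sya pdx mfh
Hunk 3: at line 1 remove [ixnff] add [qjcy] -> 9 lines: owa qjcy cnp cfz bpz ticqo sya pdx mfh
Hunk 4: at line 1 remove [qjcy] add [sumcj,ikiz,sred] -> 11 lines: owa sumcj ikiz sred cnp cfz bpz ticqo sya pdx mfh
Hunk 5: at line 4 remove [cnp,cfz] add [zfpyg,oqp] -> 11 lines: owa sumcj ikiz sred zfpyg oqp bpz ticqo sya pdx mfh
Final line count: 11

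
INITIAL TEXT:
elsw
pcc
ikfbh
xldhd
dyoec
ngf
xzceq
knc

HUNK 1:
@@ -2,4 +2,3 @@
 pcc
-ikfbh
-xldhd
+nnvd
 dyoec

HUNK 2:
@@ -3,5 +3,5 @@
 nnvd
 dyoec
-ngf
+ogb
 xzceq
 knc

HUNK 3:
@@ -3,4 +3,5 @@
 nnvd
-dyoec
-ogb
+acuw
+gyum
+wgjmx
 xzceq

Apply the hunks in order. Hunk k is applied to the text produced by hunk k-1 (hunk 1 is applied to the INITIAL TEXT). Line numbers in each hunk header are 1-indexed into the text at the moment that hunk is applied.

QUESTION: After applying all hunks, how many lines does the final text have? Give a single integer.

Hunk 1: at line 2 remove [ikfbh,xldhd] add [nnvd] -> 7 lines: elsw pcc nnvd dyoec ngf xzceq knc
Hunk 2: at line 3 remove [ngf] add [ogb] -> 7 lines: elsw pcc nnvd dyoec ogb xzceq knc
Hunk 3: at line 3 remove [dyoec,ogb] add [acuw,gyum,wgjmx] -> 8 lines: elsw pcc nnvd acuw gyum wgjmx xzceq knc
Final line count: 8

Answer: 8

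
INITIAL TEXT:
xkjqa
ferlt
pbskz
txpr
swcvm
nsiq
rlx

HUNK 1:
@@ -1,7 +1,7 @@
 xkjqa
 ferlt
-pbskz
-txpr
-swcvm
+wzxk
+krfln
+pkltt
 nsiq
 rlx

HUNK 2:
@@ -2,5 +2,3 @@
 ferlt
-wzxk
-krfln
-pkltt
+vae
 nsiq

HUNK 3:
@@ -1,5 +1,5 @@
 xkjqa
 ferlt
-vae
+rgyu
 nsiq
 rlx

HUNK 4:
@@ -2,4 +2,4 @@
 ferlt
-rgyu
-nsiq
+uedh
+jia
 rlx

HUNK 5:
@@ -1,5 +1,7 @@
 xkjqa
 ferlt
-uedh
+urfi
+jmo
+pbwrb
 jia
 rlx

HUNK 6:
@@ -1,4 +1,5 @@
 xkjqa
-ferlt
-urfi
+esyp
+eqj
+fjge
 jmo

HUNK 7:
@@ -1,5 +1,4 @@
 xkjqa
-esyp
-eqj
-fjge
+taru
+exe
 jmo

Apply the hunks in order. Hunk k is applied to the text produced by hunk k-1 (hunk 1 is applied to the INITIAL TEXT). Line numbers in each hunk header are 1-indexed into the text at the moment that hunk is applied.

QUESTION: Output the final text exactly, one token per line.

Hunk 1: at line 1 remove [pbskz,txpr,swcvm] add [wzxk,krfln,pkltt] -> 7 lines: xkjqa ferlt wzxk krfln pkltt nsiq rlx
Hunk 2: at line 2 remove [wzxk,krfln,pkltt] add [vae] -> 5 lines: xkjqa ferlt vae nsiq rlx
Hunk 3: at line 1 remove [vae] add [rgyu] -> 5 lines: xkjqa ferlt rgyu nsiq rlx
Hunk 4: at line 2 remove [rgyu,nsiq] add [uedh,jia] -> 5 lines: xkjqa ferlt uedh jia rlx
Hunk 5: at line 1 remove [uedh] add [urfi,jmo,pbwrb] -> 7 lines: xkjqa ferlt urfi jmo pbwrb jia rlx
Hunk 6: at line 1 remove [ferlt,urfi] add [esyp,eqj,fjge] -> 8 lines: xkjqa esyp eqj fjge jmo pbwrb jia rlx
Hunk 7: at line 1 remove [esyp,eqj,fjge] add [taru,exe] -> 7 lines: xkjqa taru exe jmo pbwrb jia rlx

Answer: xkjqa
taru
exe
jmo
pbwrb
jia
rlx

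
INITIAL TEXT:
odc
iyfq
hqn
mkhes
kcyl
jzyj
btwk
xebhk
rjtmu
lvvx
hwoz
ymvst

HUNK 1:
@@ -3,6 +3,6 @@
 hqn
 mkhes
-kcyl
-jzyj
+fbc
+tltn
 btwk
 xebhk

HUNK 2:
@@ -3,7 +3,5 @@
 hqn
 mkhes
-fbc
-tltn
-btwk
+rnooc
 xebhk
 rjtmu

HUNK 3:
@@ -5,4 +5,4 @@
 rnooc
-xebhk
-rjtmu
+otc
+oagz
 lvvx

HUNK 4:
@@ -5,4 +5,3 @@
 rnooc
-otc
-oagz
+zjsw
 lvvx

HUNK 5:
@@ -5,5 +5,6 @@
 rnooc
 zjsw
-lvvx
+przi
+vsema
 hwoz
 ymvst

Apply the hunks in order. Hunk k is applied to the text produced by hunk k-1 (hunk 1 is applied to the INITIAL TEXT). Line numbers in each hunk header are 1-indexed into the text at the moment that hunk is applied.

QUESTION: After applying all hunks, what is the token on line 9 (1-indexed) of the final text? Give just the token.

Answer: hwoz

Derivation:
Hunk 1: at line 3 remove [kcyl,jzyj] add [fbc,tltn] -> 12 lines: odc iyfq hqn mkhes fbc tltn btwk xebhk rjtmu lvvx hwoz ymvst
Hunk 2: at line 3 remove [fbc,tltn,btwk] add [rnooc] -> 10 lines: odc iyfq hqn mkhes rnooc xebhk rjtmu lvvx hwoz ymvst
Hunk 3: at line 5 remove [xebhk,rjtmu] add [otc,oagz] -> 10 lines: odc iyfq hqn mkhes rnooc otc oagz lvvx hwoz ymvst
Hunk 4: at line 5 remove [otc,oagz] add [zjsw] -> 9 lines: odc iyfq hqn mkhes rnooc zjsw lvvx hwoz ymvst
Hunk 5: at line 5 remove [lvvx] add [przi,vsema] -> 10 lines: odc iyfq hqn mkhes rnooc zjsw przi vsema hwoz ymvst
Final line 9: hwoz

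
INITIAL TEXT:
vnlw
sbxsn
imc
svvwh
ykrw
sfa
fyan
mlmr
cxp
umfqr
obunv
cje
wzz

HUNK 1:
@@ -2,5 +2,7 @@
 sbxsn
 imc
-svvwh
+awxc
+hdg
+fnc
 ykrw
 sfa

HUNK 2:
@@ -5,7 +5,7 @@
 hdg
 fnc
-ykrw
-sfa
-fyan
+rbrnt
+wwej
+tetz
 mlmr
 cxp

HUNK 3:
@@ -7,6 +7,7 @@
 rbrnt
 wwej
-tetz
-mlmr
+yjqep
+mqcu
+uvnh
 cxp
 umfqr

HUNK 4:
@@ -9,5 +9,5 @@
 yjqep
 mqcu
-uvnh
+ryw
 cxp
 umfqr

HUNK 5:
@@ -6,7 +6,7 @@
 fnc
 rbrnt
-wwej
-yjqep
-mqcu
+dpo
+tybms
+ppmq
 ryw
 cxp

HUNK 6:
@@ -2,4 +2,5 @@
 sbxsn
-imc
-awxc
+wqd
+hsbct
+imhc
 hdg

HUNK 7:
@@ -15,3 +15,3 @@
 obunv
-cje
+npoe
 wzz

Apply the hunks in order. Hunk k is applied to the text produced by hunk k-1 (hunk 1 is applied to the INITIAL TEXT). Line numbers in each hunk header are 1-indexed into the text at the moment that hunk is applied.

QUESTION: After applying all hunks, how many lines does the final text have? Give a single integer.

Hunk 1: at line 2 remove [svvwh] add [awxc,hdg,fnc] -> 15 lines: vnlw sbxsn imc awxc hdg fnc ykrw sfa fyan mlmr cxp umfqr obunv cje wzz
Hunk 2: at line 5 remove [ykrw,sfa,fyan] add [rbrnt,wwej,tetz] -> 15 lines: vnlw sbxsn imc awxc hdg fnc rbrnt wwej tetz mlmr cxp umfqr obunv cje wzz
Hunk 3: at line 7 remove [tetz,mlmr] add [yjqep,mqcu,uvnh] -> 16 lines: vnlw sbxsn imc awxc hdg fnc rbrnt wwej yjqep mqcu uvnh cxp umfqr obunv cje wzz
Hunk 4: at line 9 remove [uvnh] add [ryw] -> 16 lines: vnlw sbxsn imc awxc hdg fnc rbrnt wwej yjqep mqcu ryw cxp umfqr obunv cje wzz
Hunk 5: at line 6 remove [wwej,yjqep,mqcu] add [dpo,tybms,ppmq] -> 16 lines: vnlw sbxsn imc awxc hdg fnc rbrnt dpo tybms ppmq ryw cxp umfqr obunv cje wzz
Hunk 6: at line 2 remove [imc,awxc] add [wqd,hsbct,imhc] -> 17 lines: vnlw sbxsn wqd hsbct imhc hdg fnc rbrnt dpo tybms ppmq ryw cxp umfqr obunv cje wzz
Hunk 7: at line 15 remove [cje] add [npoe] -> 17 lines: vnlw sbxsn wqd hsbct imhc hdg fnc rbrnt dpo tybms ppmq ryw cxp umfqr obunv npoe wzz
Final line count: 17

Answer: 17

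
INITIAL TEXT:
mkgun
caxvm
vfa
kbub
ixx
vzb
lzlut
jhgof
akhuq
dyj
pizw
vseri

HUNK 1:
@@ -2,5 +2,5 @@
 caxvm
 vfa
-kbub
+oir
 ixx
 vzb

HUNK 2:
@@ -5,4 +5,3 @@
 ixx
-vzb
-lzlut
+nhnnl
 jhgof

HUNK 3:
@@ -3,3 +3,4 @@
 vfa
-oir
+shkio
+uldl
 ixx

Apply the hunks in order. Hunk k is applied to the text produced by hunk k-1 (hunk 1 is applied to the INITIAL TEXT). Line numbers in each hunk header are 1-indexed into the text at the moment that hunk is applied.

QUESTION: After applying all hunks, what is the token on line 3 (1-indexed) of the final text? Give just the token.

Hunk 1: at line 2 remove [kbub] add [oir] -> 12 lines: mkgun caxvm vfa oir ixx vzb lzlut jhgof akhuq dyj pizw vseri
Hunk 2: at line 5 remove [vzb,lzlut] add [nhnnl] -> 11 lines: mkgun caxvm vfa oir ixx nhnnl jhgof akhuq dyj pizw vseri
Hunk 3: at line 3 remove [oir] add [shkio,uldl] -> 12 lines: mkgun caxvm vfa shkio uldl ixx nhnnl jhgof akhuq dyj pizw vseri
Final line 3: vfa

Answer: vfa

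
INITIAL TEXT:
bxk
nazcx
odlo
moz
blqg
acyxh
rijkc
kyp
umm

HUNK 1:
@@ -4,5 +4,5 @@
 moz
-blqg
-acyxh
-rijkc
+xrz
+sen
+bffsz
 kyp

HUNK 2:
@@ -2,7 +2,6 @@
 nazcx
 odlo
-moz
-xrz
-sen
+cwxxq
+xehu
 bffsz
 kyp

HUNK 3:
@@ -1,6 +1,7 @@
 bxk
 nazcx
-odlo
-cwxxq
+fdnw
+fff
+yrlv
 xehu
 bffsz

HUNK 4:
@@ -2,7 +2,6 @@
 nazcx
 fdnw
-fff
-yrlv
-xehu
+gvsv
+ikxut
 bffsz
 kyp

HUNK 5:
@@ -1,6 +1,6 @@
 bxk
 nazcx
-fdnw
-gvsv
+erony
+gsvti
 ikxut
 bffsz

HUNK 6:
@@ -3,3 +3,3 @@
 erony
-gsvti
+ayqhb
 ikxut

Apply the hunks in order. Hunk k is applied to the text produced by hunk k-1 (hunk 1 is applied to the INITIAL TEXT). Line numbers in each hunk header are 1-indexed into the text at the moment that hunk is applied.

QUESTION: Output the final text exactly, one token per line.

Hunk 1: at line 4 remove [blqg,acyxh,rijkc] add [xrz,sen,bffsz] -> 9 lines: bxk nazcx odlo moz xrz sen bffsz kyp umm
Hunk 2: at line 2 remove [moz,xrz,sen] add [cwxxq,xehu] -> 8 lines: bxk nazcx odlo cwxxq xehu bffsz kyp umm
Hunk 3: at line 1 remove [odlo,cwxxq] add [fdnw,fff,yrlv] -> 9 lines: bxk nazcx fdnw fff yrlv xehu bffsz kyp umm
Hunk 4: at line 2 remove [fff,yrlv,xehu] add [gvsv,ikxut] -> 8 lines: bxk nazcx fdnw gvsv ikxut bffsz kyp umm
Hunk 5: at line 1 remove [fdnw,gvsv] add [erony,gsvti] -> 8 lines: bxk nazcx erony gsvti ikxut bffsz kyp umm
Hunk 6: at line 3 remove [gsvti] add [ayqhb] -> 8 lines: bxk nazcx erony ayqhb ikxut bffsz kyp umm

Answer: bxk
nazcx
erony
ayqhb
ikxut
bffsz
kyp
umm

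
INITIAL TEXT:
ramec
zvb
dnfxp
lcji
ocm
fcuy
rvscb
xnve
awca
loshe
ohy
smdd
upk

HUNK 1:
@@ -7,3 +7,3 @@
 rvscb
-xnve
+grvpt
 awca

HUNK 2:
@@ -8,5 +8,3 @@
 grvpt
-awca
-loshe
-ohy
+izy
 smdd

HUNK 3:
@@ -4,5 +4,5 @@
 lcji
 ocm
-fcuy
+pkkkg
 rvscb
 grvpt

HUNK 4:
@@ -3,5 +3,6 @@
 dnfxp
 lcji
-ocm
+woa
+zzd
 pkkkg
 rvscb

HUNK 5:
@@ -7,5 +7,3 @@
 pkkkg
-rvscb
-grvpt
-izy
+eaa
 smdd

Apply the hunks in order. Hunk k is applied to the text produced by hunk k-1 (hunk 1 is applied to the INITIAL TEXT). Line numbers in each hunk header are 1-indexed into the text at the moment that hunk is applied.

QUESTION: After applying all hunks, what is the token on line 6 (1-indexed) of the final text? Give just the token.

Answer: zzd

Derivation:
Hunk 1: at line 7 remove [xnve] add [grvpt] -> 13 lines: ramec zvb dnfxp lcji ocm fcuy rvscb grvpt awca loshe ohy smdd upk
Hunk 2: at line 8 remove [awca,loshe,ohy] add [izy] -> 11 lines: ramec zvb dnfxp lcji ocm fcuy rvscb grvpt izy smdd upk
Hunk 3: at line 4 remove [fcuy] add [pkkkg] -> 11 lines: ramec zvb dnfxp lcji ocm pkkkg rvscb grvpt izy smdd upk
Hunk 4: at line 3 remove [ocm] add [woa,zzd] -> 12 lines: ramec zvb dnfxp lcji woa zzd pkkkg rvscb grvpt izy smdd upk
Hunk 5: at line 7 remove [rvscb,grvpt,izy] add [eaa] -> 10 lines: ramec zvb dnfxp lcji woa zzd pkkkg eaa smdd upk
Final line 6: zzd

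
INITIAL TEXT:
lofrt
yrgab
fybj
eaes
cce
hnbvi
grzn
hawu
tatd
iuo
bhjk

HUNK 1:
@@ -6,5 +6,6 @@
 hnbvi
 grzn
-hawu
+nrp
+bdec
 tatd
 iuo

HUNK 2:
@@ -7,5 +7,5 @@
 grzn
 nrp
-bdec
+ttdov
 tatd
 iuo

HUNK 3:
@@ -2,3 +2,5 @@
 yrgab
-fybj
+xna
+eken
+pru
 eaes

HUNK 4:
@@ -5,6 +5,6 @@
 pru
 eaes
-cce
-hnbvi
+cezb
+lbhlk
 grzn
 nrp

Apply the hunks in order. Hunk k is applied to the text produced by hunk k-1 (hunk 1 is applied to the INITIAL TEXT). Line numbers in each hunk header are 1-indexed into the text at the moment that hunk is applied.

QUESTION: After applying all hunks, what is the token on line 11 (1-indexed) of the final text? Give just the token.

Answer: ttdov

Derivation:
Hunk 1: at line 6 remove [hawu] add [nrp,bdec] -> 12 lines: lofrt yrgab fybj eaes cce hnbvi grzn nrp bdec tatd iuo bhjk
Hunk 2: at line 7 remove [bdec] add [ttdov] -> 12 lines: lofrt yrgab fybj eaes cce hnbvi grzn nrp ttdov tatd iuo bhjk
Hunk 3: at line 2 remove [fybj] add [xna,eken,pru] -> 14 lines: lofrt yrgab xna eken pru eaes cce hnbvi grzn nrp ttdov tatd iuo bhjk
Hunk 4: at line 5 remove [cce,hnbvi] add [cezb,lbhlk] -> 14 lines: lofrt yrgab xna eken pru eaes cezb lbhlk grzn nrp ttdov tatd iuo bhjk
Final line 11: ttdov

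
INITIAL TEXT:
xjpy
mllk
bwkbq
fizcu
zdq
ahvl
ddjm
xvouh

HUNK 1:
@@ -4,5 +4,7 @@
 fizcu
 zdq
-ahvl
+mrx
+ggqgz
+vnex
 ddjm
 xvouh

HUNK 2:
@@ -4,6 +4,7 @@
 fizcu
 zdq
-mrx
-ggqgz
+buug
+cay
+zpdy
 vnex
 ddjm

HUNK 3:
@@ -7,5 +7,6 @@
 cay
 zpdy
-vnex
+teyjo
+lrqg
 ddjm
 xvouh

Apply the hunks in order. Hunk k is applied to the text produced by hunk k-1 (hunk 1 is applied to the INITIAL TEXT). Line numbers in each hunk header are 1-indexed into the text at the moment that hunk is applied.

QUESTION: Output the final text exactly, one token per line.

Answer: xjpy
mllk
bwkbq
fizcu
zdq
buug
cay
zpdy
teyjo
lrqg
ddjm
xvouh

Derivation:
Hunk 1: at line 4 remove [ahvl] add [mrx,ggqgz,vnex] -> 10 lines: xjpy mllk bwkbq fizcu zdq mrx ggqgz vnex ddjm xvouh
Hunk 2: at line 4 remove [mrx,ggqgz] add [buug,cay,zpdy] -> 11 lines: xjpy mllk bwkbq fizcu zdq buug cay zpdy vnex ddjm xvouh
Hunk 3: at line 7 remove [vnex] add [teyjo,lrqg] -> 12 lines: xjpy mllk bwkbq fizcu zdq buug cay zpdy teyjo lrqg ddjm xvouh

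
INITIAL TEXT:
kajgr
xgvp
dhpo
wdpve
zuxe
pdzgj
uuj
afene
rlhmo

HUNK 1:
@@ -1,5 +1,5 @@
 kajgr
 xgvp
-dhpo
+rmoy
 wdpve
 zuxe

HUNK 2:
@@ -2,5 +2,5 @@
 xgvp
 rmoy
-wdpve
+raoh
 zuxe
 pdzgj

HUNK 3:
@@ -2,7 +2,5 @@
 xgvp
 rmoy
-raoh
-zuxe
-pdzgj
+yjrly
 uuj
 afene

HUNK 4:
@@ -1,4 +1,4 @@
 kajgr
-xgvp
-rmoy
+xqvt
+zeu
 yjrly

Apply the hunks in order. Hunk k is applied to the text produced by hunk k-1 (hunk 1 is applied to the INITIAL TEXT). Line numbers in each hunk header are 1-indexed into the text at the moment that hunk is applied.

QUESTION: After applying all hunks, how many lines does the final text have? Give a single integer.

Answer: 7

Derivation:
Hunk 1: at line 1 remove [dhpo] add [rmoy] -> 9 lines: kajgr xgvp rmoy wdpve zuxe pdzgj uuj afene rlhmo
Hunk 2: at line 2 remove [wdpve] add [raoh] -> 9 lines: kajgr xgvp rmoy raoh zuxe pdzgj uuj afene rlhmo
Hunk 3: at line 2 remove [raoh,zuxe,pdzgj] add [yjrly] -> 7 lines: kajgr xgvp rmoy yjrly uuj afene rlhmo
Hunk 4: at line 1 remove [xgvp,rmoy] add [xqvt,zeu] -> 7 lines: kajgr xqvt zeu yjrly uuj afene rlhmo
Final line count: 7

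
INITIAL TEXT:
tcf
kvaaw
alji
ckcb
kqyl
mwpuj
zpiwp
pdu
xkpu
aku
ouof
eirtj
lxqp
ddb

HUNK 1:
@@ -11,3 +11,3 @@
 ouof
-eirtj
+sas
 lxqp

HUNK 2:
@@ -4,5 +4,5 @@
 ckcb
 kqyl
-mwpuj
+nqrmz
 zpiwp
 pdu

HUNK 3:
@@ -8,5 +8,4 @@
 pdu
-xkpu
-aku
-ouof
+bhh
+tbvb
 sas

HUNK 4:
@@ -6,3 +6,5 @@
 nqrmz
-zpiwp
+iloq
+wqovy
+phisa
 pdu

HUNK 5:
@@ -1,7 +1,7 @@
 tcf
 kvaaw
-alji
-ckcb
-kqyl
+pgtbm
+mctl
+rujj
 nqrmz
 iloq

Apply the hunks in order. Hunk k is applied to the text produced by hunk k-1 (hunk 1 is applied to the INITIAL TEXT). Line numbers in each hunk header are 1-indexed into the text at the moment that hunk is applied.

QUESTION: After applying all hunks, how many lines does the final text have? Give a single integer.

Answer: 15

Derivation:
Hunk 1: at line 11 remove [eirtj] add [sas] -> 14 lines: tcf kvaaw alji ckcb kqyl mwpuj zpiwp pdu xkpu aku ouof sas lxqp ddb
Hunk 2: at line 4 remove [mwpuj] add [nqrmz] -> 14 lines: tcf kvaaw alji ckcb kqyl nqrmz zpiwp pdu xkpu aku ouof sas lxqp ddb
Hunk 3: at line 8 remove [xkpu,aku,ouof] add [bhh,tbvb] -> 13 lines: tcf kvaaw alji ckcb kqyl nqrmz zpiwp pdu bhh tbvb sas lxqp ddb
Hunk 4: at line 6 remove [zpiwp] add [iloq,wqovy,phisa] -> 15 lines: tcf kvaaw alji ckcb kqyl nqrmz iloq wqovy phisa pdu bhh tbvb sas lxqp ddb
Hunk 5: at line 1 remove [alji,ckcb,kqyl] add [pgtbm,mctl,rujj] -> 15 lines: tcf kvaaw pgtbm mctl rujj nqrmz iloq wqovy phisa pdu bhh tbvb sas lxqp ddb
Final line count: 15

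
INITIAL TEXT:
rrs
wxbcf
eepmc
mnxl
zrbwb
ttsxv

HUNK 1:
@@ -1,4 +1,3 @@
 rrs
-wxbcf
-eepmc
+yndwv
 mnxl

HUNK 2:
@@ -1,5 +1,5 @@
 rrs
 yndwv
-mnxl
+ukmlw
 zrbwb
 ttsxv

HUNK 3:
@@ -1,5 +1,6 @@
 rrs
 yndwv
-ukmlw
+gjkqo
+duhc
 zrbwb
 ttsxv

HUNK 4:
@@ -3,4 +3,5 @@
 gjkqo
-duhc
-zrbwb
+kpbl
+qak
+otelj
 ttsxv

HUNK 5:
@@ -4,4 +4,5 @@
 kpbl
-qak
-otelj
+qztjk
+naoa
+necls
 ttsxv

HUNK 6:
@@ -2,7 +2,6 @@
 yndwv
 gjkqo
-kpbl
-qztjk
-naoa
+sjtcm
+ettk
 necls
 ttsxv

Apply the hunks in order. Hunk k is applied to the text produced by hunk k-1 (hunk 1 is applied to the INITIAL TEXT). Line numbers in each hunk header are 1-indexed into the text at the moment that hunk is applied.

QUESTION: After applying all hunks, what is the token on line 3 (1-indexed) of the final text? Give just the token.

Hunk 1: at line 1 remove [wxbcf,eepmc] add [yndwv] -> 5 lines: rrs yndwv mnxl zrbwb ttsxv
Hunk 2: at line 1 remove [mnxl] add [ukmlw] -> 5 lines: rrs yndwv ukmlw zrbwb ttsxv
Hunk 3: at line 1 remove [ukmlw] add [gjkqo,duhc] -> 6 lines: rrs yndwv gjkqo duhc zrbwb ttsxv
Hunk 4: at line 3 remove [duhc,zrbwb] add [kpbl,qak,otelj] -> 7 lines: rrs yndwv gjkqo kpbl qak otelj ttsxv
Hunk 5: at line 4 remove [qak,otelj] add [qztjk,naoa,necls] -> 8 lines: rrs yndwv gjkqo kpbl qztjk naoa necls ttsxv
Hunk 6: at line 2 remove [kpbl,qztjk,naoa] add [sjtcm,ettk] -> 7 lines: rrs yndwv gjkqo sjtcm ettk necls ttsxv
Final line 3: gjkqo

Answer: gjkqo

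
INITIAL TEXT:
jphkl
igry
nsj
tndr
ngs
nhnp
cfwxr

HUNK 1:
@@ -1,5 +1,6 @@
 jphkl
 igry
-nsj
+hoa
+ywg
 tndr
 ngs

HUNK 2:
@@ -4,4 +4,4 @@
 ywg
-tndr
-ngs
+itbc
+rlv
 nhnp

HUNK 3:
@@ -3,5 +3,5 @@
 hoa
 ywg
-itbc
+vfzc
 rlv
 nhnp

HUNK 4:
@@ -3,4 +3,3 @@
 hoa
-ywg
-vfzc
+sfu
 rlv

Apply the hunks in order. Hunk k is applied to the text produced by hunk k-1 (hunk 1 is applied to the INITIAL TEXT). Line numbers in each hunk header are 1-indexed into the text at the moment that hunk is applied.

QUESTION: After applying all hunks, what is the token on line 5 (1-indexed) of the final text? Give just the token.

Answer: rlv

Derivation:
Hunk 1: at line 1 remove [nsj] add [hoa,ywg] -> 8 lines: jphkl igry hoa ywg tndr ngs nhnp cfwxr
Hunk 2: at line 4 remove [tndr,ngs] add [itbc,rlv] -> 8 lines: jphkl igry hoa ywg itbc rlv nhnp cfwxr
Hunk 3: at line 3 remove [itbc] add [vfzc] -> 8 lines: jphkl igry hoa ywg vfzc rlv nhnp cfwxr
Hunk 4: at line 3 remove [ywg,vfzc] add [sfu] -> 7 lines: jphkl igry hoa sfu rlv nhnp cfwxr
Final line 5: rlv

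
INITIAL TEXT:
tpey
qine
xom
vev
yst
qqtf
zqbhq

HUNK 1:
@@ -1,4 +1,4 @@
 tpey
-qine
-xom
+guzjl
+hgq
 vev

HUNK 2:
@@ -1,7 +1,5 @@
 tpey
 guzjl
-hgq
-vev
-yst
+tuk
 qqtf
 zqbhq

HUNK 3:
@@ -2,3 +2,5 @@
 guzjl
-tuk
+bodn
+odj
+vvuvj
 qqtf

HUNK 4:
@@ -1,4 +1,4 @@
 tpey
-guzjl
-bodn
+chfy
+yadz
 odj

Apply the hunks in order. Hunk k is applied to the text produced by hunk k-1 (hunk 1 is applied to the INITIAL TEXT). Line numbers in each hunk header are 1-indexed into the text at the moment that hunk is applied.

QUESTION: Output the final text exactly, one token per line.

Hunk 1: at line 1 remove [qine,xom] add [guzjl,hgq] -> 7 lines: tpey guzjl hgq vev yst qqtf zqbhq
Hunk 2: at line 1 remove [hgq,vev,yst] add [tuk] -> 5 lines: tpey guzjl tuk qqtf zqbhq
Hunk 3: at line 2 remove [tuk] add [bodn,odj,vvuvj] -> 7 lines: tpey guzjl bodn odj vvuvj qqtf zqbhq
Hunk 4: at line 1 remove [guzjl,bodn] add [chfy,yadz] -> 7 lines: tpey chfy yadz odj vvuvj qqtf zqbhq

Answer: tpey
chfy
yadz
odj
vvuvj
qqtf
zqbhq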